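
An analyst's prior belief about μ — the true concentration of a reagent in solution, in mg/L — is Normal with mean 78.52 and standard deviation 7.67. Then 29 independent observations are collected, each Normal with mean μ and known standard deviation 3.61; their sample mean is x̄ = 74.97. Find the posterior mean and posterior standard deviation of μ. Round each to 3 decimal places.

Posterior mean ≈ 74.997; posterior SD ≈ 0.668

With known σ, the Normal prior is conjugate. Weight on the data is w = (n/σ²)/(n/σ² + 1/τ₀²) = 2.22527/(2.22527+0.0169984) = 0.99242.
Posterior mean = w·x̄ + (1−w)·μ₀ = 0.99242·74.97 + 0.0075809·78.52 = 74.997. Posterior variance = 1/(2.22527+0.0169984) = 0.445976, so SD = 0.668.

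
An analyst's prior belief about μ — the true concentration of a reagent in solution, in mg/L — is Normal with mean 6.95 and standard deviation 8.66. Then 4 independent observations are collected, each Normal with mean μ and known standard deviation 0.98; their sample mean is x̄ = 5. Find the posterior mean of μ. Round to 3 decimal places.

Posterior mean ≈ 5.006

Prior precision 1/τ₀² = 1/8.66² = 0.0133341; data precision n/σ² = 4/0.98² = 4.16493.
Posterior precision = 0.0133341 + 4.16493 = 4.17827.
Posterior mean = (0.0133341·6.95 + 4.16493·5) / 4.17827 = 5.006.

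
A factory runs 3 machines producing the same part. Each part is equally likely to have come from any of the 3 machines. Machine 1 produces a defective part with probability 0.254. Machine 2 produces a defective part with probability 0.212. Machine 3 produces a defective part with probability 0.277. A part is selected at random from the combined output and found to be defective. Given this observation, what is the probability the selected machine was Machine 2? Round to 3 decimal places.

Posterior probability ≈ 0.285

Tabulate prior·likelihood by source: [1] prior 0.333333, lik 0.254, product 0.08467; [2] prior 0.333333, lik 0.212, product 0.07067; [3] prior 0.333333, lik 0.277, product 0.09233.
Normalizing constant = 0.24767; the posterior for Machine 2 is its product over the sum, 0.07067/0.24767 = 0.285.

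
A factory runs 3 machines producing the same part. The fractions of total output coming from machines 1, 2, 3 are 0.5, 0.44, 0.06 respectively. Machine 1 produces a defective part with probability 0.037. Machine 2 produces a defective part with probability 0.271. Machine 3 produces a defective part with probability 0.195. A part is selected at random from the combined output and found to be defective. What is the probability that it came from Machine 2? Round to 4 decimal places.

Tabulate prior·likelihood by source: [1] prior 0.5, lik 0.037, product 0.01850; [2] prior 0.44, lik 0.271, product 0.1192; [3] prior 0.06, lik 0.195, product 0.01170.
Normalizing constant = 0.14944; the posterior for Machine 2 is its product over the sum, 0.1192/0.14944 = 0.7979.

Posterior probability ≈ 0.7979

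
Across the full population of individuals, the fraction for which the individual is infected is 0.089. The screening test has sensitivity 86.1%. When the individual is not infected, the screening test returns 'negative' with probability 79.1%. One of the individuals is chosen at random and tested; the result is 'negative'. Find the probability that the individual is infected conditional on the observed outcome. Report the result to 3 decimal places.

Let H be the event that the individual is infected. P(H) = 0.089, so P(¬H) = 0.911. With E the 'negative' result, P(E|H) = 0.139 and P(E|¬H) = 0.791.
P(E) = 0.139·0.089 + 0.791·0.911 = 0.012371 + 0.72060 = 0.73297.
By Bayes' theorem, P(H|E) = 0.012371 / 0.73297 = 0.017.

P(H | E) ≈ 0.017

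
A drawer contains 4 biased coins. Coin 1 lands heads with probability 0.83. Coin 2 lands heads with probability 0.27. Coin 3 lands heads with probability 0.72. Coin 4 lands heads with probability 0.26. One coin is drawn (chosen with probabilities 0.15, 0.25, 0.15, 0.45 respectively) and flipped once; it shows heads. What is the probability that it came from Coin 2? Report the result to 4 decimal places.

Tabulate prior·likelihood by source: [1] prior 0.15, lik 0.83, product 0.1245; [2] prior 0.25, lik 0.27, product 0.06750; [3] prior 0.15, lik 0.72, product 0.1080; [4] prior 0.45, lik 0.26, product 0.1170.
Normalizing constant = 0.41700; the posterior for Coin 2 is its product over the sum, 0.06750/0.41700 = 0.1619.

Posterior probability ≈ 0.1619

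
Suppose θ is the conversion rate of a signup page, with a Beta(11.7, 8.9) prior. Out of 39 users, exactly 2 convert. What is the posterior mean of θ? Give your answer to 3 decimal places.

The binomial likelihood is conjugate to the Beta prior: with 2 successes and 37 failures, the posterior is Beta(11.7+2, 8.9+37) = Beta(13.7, 45.9).
E[θ | data] = 13.7/(13.7+45.9) = 0.230.

Posterior mean ≈ 0.230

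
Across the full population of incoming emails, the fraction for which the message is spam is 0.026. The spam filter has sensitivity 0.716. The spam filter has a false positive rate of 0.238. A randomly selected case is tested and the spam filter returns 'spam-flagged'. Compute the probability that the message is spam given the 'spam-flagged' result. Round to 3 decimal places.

P(H | E) ≈ 0.074

Let H be the event that the message is spam. P(H) = 0.026, so P(¬H) = 0.974. With E the 'spam-flagged' result, P(E|H) = 0.716 and P(E|¬H) = 0.238.
P(E) = 0.716·0.026 + 0.238·0.974 = 0.018616 + 0.23181 = 0.25043.
By Bayes' theorem, P(H|E) = 0.018616 / 0.25043 = 0.074.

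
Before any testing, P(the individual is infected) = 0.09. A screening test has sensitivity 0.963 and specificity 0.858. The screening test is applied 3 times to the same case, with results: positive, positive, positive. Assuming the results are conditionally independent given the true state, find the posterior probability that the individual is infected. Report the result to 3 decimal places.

Posterior P(H) ≈ 0.969

Let H be the event that the individual is infected; start with P(H) = 0.09. P('positive'|H) = 0.963, P('positive'|¬H) = 0.142.
Update on result 1 ('positive'): P(H) ← 0.963·0.0900 / (0.963·0.0900 + 0.142·0.9100) = 0.086670/0.21589 = 0.4015.
Update on result 2 ('positive'): P(H) ← 0.963·0.4015 / (0.963·0.4015 + 0.142·0.5985) = 0.38660/0.47159 = 0.8198.
Update on result 3 ('positive'): P(H) ← 0.963·0.8198 / (0.963·0.8198 + 0.142·0.1802) = 0.78944/0.81503 = 0.9686.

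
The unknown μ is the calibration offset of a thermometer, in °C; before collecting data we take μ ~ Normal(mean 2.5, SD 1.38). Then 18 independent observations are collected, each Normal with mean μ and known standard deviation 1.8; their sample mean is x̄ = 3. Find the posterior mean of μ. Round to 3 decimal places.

With known σ, the Normal prior is conjugate. Weight on the data is w = (n/σ²)/(n/σ² + 1/τ₀²) = 5.55556/(5.55556+0.525100) = 0.91364.
Posterior mean = w·x̄ + (1−w)·μ₀ = 0.91364·3 + 0.086356·2.5 = 2.957.

Posterior mean ≈ 2.957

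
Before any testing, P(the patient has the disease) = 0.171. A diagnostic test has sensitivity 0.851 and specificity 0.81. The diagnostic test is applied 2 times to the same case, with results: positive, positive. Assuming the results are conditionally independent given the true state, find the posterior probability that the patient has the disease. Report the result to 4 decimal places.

With H the event that the patient has the disease, the joint likelihood of the observed sequence is P(data|H) = 0.851·0.851 = 0.72420 and P(data|¬H) = 0.19·0.19 = 0.036100.
Bayes: P(H|data) = 0.171·0.72420 / (0.171·0.72420 + 0.829·0.036100) = 0.12384/0.15377 = 0.8054.

Posterior P(H) ≈ 0.8054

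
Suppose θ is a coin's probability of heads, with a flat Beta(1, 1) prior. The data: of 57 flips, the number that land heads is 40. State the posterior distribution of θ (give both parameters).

The binomial likelihood is conjugate to the Beta prior: with 40 successes and 17 failures, the posterior is Beta(1+40, 1+17) = Beta(41, 18).

Posterior: Beta(41, 18)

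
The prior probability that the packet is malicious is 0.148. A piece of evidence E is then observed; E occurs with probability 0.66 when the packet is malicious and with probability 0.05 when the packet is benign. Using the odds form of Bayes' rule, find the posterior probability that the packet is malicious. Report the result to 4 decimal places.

Posterior probability ≈ 0.6963

Prior odds = 0.148/(1−0.148) = 0.17371.
Likelihood ratio for E = 0.66/0.05 = 13.200.
Posterior odds = prior odds × LR = 2.2930.
Posterior probability = odds/(1+odds) = 2.2930/3.2930 = 0.6963.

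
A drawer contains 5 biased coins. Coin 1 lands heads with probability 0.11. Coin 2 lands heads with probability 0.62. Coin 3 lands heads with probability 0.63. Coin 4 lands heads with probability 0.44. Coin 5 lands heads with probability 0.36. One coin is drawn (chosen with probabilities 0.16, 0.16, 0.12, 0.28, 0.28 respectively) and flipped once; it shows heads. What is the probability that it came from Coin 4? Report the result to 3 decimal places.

Posterior probability ≈ 0.296

Tabulate prior·likelihood by source: [1] prior 0.16, lik 0.11, product 0.01760; [2] prior 0.16, lik 0.62, product 0.09920; [3] prior 0.12, lik 0.63, product 0.07560; [4] prior 0.28, lik 0.44, product 0.1232; [5] prior 0.28, lik 0.36, product 0.1008.
Normalizing constant = 0.41640; the posterior for Coin 4 is its product over the sum, 0.1232/0.41640 = 0.296.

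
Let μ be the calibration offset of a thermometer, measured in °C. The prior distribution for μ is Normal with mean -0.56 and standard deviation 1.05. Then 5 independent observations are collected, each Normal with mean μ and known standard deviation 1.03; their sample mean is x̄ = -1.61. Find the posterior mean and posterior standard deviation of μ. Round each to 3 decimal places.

Posterior mean ≈ -1.441; posterior SD ≈ 0.422

With known σ, the Normal prior is conjugate. Weight on the data is w = (n/σ²)/(n/σ² + 1/τ₀²) = 4.71298/(4.71298+0.907029) = 0.83861.
Posterior mean = w·x̄ + (1−w)·μ₀ = 0.83861·-1.61 + 0.16139·-0.56 = -1.441. Posterior variance = 1/(4.71298+0.907029) = 0.177936, so SD = 0.422.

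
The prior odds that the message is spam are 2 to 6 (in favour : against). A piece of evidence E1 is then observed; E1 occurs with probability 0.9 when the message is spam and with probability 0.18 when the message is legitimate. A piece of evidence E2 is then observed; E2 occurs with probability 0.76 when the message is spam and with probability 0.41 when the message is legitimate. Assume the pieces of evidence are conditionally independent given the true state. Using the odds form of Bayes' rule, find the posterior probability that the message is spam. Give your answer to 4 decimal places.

Posterior probability ≈ 0.7555

Prior odds = 2/6 = 0.33333.
Likelihood ratio for E1 = 0.9/0.18 = 5.0000.
Likelihood ratio for E2 = 0.76/0.41 = 1.8537.
Posterior odds = prior odds × LR₁ × LR₂ = 3.0894.
Posterior probability = odds/(1+odds) = 3.0894/4.0894 = 0.7555.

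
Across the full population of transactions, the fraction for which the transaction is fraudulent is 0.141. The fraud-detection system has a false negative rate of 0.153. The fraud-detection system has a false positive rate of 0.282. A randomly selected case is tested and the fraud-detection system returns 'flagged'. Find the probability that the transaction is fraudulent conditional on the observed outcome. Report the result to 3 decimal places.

Let H be the event that the transaction is fraudulent. P(H) = 0.141, so P(¬H) = 0.859. With E the 'flagged' result, P(E|H) = 0.847 and P(E|¬H) = 0.282.
P(E) = 0.847·0.141 + 0.282·0.859 = 0.11943 + 0.24224 = 0.36166.
By Bayes' theorem, P(H|E) = 0.11943 / 0.36166 = 0.330.

P(H | E) ≈ 0.330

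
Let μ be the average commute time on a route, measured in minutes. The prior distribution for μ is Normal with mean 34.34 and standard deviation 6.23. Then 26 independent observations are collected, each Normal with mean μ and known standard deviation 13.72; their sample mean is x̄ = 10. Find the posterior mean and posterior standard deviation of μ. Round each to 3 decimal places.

Posterior mean ≈ 13.826; posterior SD ≈ 2.470

With known σ, the Normal prior is conjugate. Weight on the data is w = (n/σ²)/(n/σ² + 1/τ₀²) = 0.138123/(0.138123+0.0257646) = 0.84279.
Posterior mean = w·x̄ + (1−w)·μ₀ = 0.84279·10 + 0.15721·34.34 = 13.826. Posterior variance = 1/(0.138123+0.0257646) = 6.10175, so SD = 2.470.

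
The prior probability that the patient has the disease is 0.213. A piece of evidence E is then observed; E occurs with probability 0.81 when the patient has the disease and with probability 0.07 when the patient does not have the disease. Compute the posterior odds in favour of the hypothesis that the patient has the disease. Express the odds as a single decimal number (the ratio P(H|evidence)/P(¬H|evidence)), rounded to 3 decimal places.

Prior odds = 0.213/(1−0.213) = 0.27065. In log-odds, ln(0.27065) = -1.3069.
Add log likelihood ratio: ln(11.571) = 2.4485.
Posterior log-odds = 1.1416, so posterior odds = exp(1.1416) = 3.1318.

Posterior odds ≈ 3.132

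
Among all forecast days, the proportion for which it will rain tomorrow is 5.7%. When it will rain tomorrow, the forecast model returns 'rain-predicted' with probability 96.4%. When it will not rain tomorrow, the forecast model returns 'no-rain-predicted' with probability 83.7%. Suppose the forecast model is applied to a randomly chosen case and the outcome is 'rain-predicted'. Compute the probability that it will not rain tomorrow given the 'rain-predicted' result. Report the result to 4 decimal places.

Write H for 'it will rain tomorrow'. Prior odds H:¬H = 0.057/0.943 = 0.060445. For the 'rain-predicted' outcome, the likelihood ratio is 0.964/0.163 = 5.9141.
Posterior odds = 0.060445 × 5.9141 = 0.35748, so P(H|E) = 0.35748/(1+0.35748) = 0.2633. Then P(¬H|E) = 1 − 0.2633 = 0.7367.

P(¬H | E) ≈ 0.7367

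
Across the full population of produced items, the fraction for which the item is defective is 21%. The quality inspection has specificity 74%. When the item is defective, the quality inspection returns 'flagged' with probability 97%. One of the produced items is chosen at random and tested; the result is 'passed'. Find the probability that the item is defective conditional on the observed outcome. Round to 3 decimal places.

Write H for 'the item is defective'. Prior odds H:¬H = 0.21/0.79 = 0.26582. For the 'passed' outcome, the likelihood ratio is 0.03/0.74 = 0.040541.
Posterior odds = 0.26582 × 0.040541 = 0.010777, so P(H|E) = 0.010777/(1+0.010777) = 0.011.

P(H | E) ≈ 0.011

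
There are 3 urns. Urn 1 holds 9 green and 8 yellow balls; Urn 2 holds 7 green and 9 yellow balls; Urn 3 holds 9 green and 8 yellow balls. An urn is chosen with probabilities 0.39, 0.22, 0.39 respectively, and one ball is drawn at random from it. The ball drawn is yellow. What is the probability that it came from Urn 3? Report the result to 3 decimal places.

Posterior probability ≈ 0.374

P(yellow|Urn 1) = 0.4706; P(yellow|Urn 2) = 0.5625; P(yellow|Urn 3) = 0.4706.
Prior × likelihood for each source: 0.39·0.4706=0.1835, 0.22·0.5625=0.1237, 0.39·0.4706=0.1835. Summing gives P(yellow) = 0.49081.
P(Urn 3 | yellow) = 0.1835 / 0.49081 = 0.374.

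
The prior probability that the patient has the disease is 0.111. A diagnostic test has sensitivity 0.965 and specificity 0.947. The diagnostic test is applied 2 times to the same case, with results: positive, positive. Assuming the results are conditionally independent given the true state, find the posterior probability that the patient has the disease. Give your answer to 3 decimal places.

With H the event that the patient has the disease, the joint likelihood of the observed sequence is P(data|H) = 0.965·0.965 = 0.93122 and P(data|¬H) = 0.053·0.053 = 0.0028090.
Bayes: P(H|data) = 0.111·0.93122 / (0.111·0.93122 + 0.889·0.0028090) = 0.10337/0.10586 = 0.9764.

Posterior P(H) ≈ 0.976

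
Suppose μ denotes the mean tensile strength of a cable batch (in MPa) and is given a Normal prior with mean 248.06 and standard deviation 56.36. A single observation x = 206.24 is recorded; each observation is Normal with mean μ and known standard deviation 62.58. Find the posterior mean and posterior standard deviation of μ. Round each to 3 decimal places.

Posterior mean ≈ 229.331; posterior SD ≈ 41.879

Prior precision 1/τ₀² = 1/56.36² = 0.00031482; data precision n/σ² = 1/62.58² = 0.00025535.
Posterior precision = 0.00031482 + 0.00025535 = 0.00057016, giving posterior SD = 1/√0.00057016 = 41.879.
Posterior mean = (0.00031482·248.06 + 0.00025535·206.24) / 0.00057016 = 229.331.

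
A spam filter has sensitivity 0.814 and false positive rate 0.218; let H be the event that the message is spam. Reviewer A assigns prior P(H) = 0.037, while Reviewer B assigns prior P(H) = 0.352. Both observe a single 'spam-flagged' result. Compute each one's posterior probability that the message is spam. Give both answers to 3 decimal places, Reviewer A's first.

Reviewer A: 0.125; Reviewer B: 0.670

The likelihood ratio for a 'spam-flagged' result is 0.814/0.218 = 3.7339.
Reviewer A: prior odds 0.037/0.963 = 0.038422; posterior odds 0.14346; posterior probability 0.125.
Reviewer B: prior odds 0.352/0.648 = 0.54321; posterior odds 2.0283; posterior probability 0.670.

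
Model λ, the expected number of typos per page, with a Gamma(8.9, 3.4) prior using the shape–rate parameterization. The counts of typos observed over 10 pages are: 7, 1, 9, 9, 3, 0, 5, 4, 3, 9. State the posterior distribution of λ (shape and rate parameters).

Posterior: Gamma(shape=58.9, rate=13.4)

The Poisson likelihood adds the total count to the shape and the number of exposure periods to the rate. Here ∑xᵢ = 50 and n = 10, so shape 8.9→58.9 and rate 3.4→13.4.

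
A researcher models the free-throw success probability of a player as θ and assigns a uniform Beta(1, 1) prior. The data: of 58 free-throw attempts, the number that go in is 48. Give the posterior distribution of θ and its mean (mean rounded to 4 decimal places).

Posterior: Beta(49, 11); mean ≈ 0.8167

Observing 48 successes and 10 failures updates Beta(1, 1) by adding the success and failure counts to the two shape parameters: α = 1+48 = 49, β = 1+10 = 11.
Posterior mean = α/(α+β) = 49/60 = 0.8167.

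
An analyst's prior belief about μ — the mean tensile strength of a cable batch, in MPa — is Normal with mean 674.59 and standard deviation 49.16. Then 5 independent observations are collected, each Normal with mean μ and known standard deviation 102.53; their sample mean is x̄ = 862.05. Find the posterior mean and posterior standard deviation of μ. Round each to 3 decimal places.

Posterior mean ≈ 774.837; posterior SD ≈ 33.531

Prior precision 1/τ₀² = 1/49.16² = 0.00041379; data precision n/σ² = 5/102.53² = 0.00047563.
Posterior precision = 0.00041379 + 0.00047563 = 0.00088942, giving posterior SD = 1/√0.00088942 = 33.531.
Posterior mean = (0.00041379·674.59 + 0.00047563·862.05) / 0.00088942 = 774.837.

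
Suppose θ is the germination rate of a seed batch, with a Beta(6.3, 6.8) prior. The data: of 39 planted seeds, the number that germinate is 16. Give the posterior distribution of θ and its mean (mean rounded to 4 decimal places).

Posterior: Beta(22.3, 29.8); mean ≈ 0.4280

Observing 16 successes and 23 failures updates Beta(6.3, 6.8) by adding the success and failure counts to the two shape parameters: α = 6.3+16 = 22.3, β = 6.8+23 = 29.8.
E[θ | data] = 22.3/(22.3+29.8) = 0.4280.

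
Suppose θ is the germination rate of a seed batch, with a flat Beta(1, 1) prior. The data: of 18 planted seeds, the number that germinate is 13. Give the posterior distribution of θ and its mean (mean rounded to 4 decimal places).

The binomial likelihood is conjugate to the Beta prior: with 13 successes and 5 failures, the posterior is Beta(1+13, 1+5) = Beta(14, 6).
Posterior mean = α/(α+β) = 14/20 = 0.7000.

Posterior: Beta(14, 6); mean ≈ 0.7000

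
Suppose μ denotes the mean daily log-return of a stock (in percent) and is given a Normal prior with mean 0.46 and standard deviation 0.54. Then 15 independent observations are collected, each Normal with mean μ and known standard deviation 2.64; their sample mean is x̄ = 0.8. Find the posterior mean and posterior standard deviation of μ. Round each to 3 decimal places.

Posterior mean ≈ 0.591; posterior SD ≈ 0.423

With known σ, the Normal prior is conjugate. Weight on the data is w = (n/σ²)/(n/σ² + 1/τ₀²) = 2.15220/(2.15220+3.42936) = 0.38559.
Posterior mean = w·x̄ + (1−w)·μ₀ = 0.38559·0.8 + 0.61441·0.46 = 0.591. Posterior variance = 1/(2.15220+3.42936) = 0.179161, so SD = 0.423.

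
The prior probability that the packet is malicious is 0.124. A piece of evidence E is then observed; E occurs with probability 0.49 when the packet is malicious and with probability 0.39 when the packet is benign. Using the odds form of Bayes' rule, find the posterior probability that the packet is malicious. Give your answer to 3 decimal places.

Prior odds = 0.124/(1−0.124) = 0.14155.
Likelihood ratio for E = 0.49/0.39 = 1.2564.
Posterior odds = prior odds × LR = 0.17785.
Posterior probability = odds/(1+odds) = 0.17785/1.1778 = 0.151.

Posterior probability ≈ 0.151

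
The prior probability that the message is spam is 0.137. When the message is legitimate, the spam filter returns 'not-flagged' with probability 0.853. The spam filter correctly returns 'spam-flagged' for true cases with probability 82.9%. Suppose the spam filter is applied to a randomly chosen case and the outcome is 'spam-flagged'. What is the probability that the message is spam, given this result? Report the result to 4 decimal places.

P(H | E) ≈ 0.4724

Write H for 'the message is spam'. Prior odds H:¬H = 0.137/0.863 = 0.15875. For the 'spam-flagged' outcome, the likelihood ratio is 0.829/0.147 = 5.6395.
Posterior odds = 0.15875 × 5.6395 = 0.89526, so P(H|E) = 0.89526/(1+0.89526) = 0.4724.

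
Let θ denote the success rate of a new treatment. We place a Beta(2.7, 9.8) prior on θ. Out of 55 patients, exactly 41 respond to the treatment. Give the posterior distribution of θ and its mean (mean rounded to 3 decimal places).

Posterior: Beta(43.7, 23.8); mean ≈ 0.647

The binomial likelihood is conjugate to the Beta prior: with 41 successes and 14 failures, the posterior is Beta(2.7+41, 9.8+14) = Beta(43.7, 23.8).
Posterior mean = α/(α+β) = 43.7/67.5 = 0.647.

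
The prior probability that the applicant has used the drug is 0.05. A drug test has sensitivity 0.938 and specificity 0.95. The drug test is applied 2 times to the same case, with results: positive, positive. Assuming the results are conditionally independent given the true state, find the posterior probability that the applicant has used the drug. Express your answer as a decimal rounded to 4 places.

Let H be the event that the applicant has used the drug; start with P(H) = 0.05. P('positive'|H) = 0.938, P('positive'|¬H) = 0.05.
Update on result 1 ('positive'): P(H) ← 0.938·0.0500 / (0.938·0.0500 + 0.05·0.9500) = 0.046900/0.094400 = 0.4968.
Update on result 2 ('positive'): P(H) ← 0.938·0.4968 / (0.938·0.4968 + 0.05·0.5032) = 0.46602/0.49118 = 0.9488.

Posterior P(H) ≈ 0.9488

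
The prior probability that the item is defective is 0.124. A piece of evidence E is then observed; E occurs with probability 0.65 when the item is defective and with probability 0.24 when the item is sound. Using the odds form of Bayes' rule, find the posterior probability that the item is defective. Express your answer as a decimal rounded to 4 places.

Prior odds = 0.124/(1−0.124) = 0.14155.
Likelihood ratio for E = 0.65/0.24 = 2.7083.
Posterior odds = prior odds × LR = 0.38337.
Posterior probability = odds/(1+odds) = 0.38337/1.3834 = 0.2771.

Posterior probability ≈ 0.2771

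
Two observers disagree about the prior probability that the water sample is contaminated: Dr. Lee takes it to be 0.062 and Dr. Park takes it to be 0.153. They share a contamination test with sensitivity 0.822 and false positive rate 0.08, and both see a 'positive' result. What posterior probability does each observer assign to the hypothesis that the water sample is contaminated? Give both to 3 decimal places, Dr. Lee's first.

Dr. Lee: 0.404; Dr. Park: 0.650

The likelihood ratio for a 'positive' result is 0.822/0.08 = 10.275.
Dr. Lee: prior odds 0.062/0.938 = 0.066098; posterior odds 0.67916; posterior probability 0.404.
Dr. Park: prior odds 0.153/0.847 = 0.18064; posterior odds 1.8561; posterior probability 0.650.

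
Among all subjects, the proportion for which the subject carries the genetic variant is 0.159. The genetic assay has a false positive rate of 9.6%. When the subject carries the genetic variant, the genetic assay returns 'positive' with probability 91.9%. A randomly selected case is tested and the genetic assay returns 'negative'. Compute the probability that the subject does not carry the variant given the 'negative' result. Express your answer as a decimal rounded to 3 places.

Let H be the event that the subject carries the genetic variant. P(H) = 0.159, so P(¬H) = 0.841. With E the 'negative' result, P(E|H) = 0.081 and P(E|¬H) = 0.904.
P(E) = 0.081·0.159 + 0.904·0.841 = 0.012879 + 0.76026 = 0.77314.
By Bayes' theorem, P(H|E) = 0.012879 / 0.77314 = 0.017. Hence P(¬H|E) = 1 − 0.017 = 0.983.

P(¬H | E) ≈ 0.983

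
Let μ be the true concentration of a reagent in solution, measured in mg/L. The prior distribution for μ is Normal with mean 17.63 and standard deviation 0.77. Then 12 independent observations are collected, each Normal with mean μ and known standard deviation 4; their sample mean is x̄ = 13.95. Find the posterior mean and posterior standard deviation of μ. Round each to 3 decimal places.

Posterior mean ≈ 16.497; posterior SD ≈ 0.641

With known σ, the Normal prior is conjugate. Weight on the data is w = (n/σ²)/(n/σ² + 1/τ₀²) = 0.750000/(0.750000+1.68663) = 0.30780.
Posterior mean = w·x̄ + (1−w)·μ₀ = 0.30780·13.95 + 0.69220·17.63 = 16.497. Posterior variance = 1/(0.750000+1.68663) = 0.410404, so SD = 0.641.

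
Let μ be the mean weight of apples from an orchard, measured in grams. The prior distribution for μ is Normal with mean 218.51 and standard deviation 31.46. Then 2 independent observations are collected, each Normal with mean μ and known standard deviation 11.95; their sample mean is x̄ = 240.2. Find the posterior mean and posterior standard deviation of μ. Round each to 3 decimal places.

With known σ, the Normal prior is conjugate. Weight on the data is w = (n/σ²)/(n/σ² + 1/τ₀²) = 0.0140054/(0.0140054+0.00101037) = 0.93271.
Posterior mean = w·x̄ + (1−w)·μ₀ = 0.93271·240.2 + 0.067288·218.51 = 238.741. Posterior variance = 1/(0.0140054+0.00101037) = 66.5968, so SD = 8.161.

Posterior mean ≈ 238.741; posterior SD ≈ 8.161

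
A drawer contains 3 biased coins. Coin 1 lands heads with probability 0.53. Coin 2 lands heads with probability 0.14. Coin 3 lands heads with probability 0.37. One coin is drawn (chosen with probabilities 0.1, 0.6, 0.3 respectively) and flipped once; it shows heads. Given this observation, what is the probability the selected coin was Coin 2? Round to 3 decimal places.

Tabulate prior·likelihood by source: [1] prior 0.1, lik 0.53, product 0.05300; [2] prior 0.6, lik 0.14, product 0.08400; [3] prior 0.3, lik 0.37, product 0.1110.
Normalizing constant = 0.24800; the posterior for Coin 2 is its product over the sum, 0.08400/0.24800 = 0.339.

Posterior probability ≈ 0.339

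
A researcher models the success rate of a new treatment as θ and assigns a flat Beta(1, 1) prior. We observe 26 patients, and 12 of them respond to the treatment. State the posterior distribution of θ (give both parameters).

Posterior: Beta(13, 15)

Observing 12 successes and 14 failures updates Beta(1, 1) by adding the success and failure counts to the two shape parameters: α = 1+12 = 13, β = 1+14 = 15.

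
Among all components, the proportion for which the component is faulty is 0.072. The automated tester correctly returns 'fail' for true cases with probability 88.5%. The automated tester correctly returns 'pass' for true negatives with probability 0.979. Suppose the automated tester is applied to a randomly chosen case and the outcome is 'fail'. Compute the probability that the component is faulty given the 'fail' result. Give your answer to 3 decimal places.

Write H for 'the component is faulty'. Prior odds H:¬H = 0.072/0.928 = 0.077586. For the 'fail' outcome, the likelihood ratio is 0.885/0.021 = 42.143.
Posterior odds = 0.077586 × 42.143 = 3.2697, so P(H|E) = 3.2697/(1+3.2697) = 0.766.

P(H | E) ≈ 0.766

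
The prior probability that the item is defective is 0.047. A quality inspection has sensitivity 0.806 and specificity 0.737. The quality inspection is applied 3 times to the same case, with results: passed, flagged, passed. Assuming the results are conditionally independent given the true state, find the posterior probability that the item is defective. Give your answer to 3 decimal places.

Posterior P(H) ≈ 0.010

With H the event that the item is defective, the joint likelihood of the observed sequence is P(data|H) = 0.194·0.806·0.194 = 0.030335 and P(data|¬H) = 0.737·0.263·0.737 = 0.14285.
Bayes: P(H|data) = 0.047·0.030335 / (0.047·0.030335 + 0.953·0.14285) = 0.0014257/0.13757 = 0.0104.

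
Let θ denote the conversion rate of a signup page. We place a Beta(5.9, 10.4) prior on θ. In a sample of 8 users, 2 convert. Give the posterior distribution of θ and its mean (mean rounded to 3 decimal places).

The binomial likelihood is conjugate to the Beta prior: with 2 successes and 6 failures, the posterior is Beta(5.9+2, 10.4+6) = Beta(7.9, 16.4).
Posterior mean = α/(α+β) = 7.9/24.3 = 0.325.

Posterior: Beta(7.9, 16.4); mean ≈ 0.325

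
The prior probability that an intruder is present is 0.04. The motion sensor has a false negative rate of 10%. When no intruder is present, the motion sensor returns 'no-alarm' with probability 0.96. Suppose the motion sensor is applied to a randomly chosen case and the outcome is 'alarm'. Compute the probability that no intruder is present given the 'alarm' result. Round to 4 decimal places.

Write H for 'an intruder is present'. Prior odds H:¬H = 0.04/0.96 = 0.041667. For the 'alarm' outcome, the likelihood ratio is 0.9/0.04 = 22.500.
Posterior odds = 0.041667 × 22.500 = 0.93750, so P(H|E) = 0.93750/(1+0.93750) = 0.4839. Then P(¬H|E) = 1 − 0.4839 = 0.5161.

P(¬H | E) ≈ 0.5161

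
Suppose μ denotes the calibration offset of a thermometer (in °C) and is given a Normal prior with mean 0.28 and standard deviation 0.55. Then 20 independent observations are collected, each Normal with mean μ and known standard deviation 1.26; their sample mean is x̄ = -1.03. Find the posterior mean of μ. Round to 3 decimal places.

Prior precision 1/τ₀² = 1/0.55² = 3.30579; data precision n/σ² = 20/1.26² = 12.5976.
Posterior precision = 3.30579 + 12.5976 = 15.9034.
Posterior mean = (3.30579·0.28 + 12.5976·-1.03) / 15.9034 = -0.758.

Posterior mean ≈ -0.758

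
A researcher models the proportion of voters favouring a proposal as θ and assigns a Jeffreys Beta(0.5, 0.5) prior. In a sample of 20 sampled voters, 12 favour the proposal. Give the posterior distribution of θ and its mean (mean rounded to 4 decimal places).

The binomial likelihood is conjugate to the Beta prior: with 12 successes and 8 failures, the posterior is Beta(0.5+12, 0.5+8) = Beta(12.5, 8.5).
Posterior mean = α/(α+β) = 12.5/21 = 0.5952.

Posterior: Beta(12.5, 8.5); mean ≈ 0.5952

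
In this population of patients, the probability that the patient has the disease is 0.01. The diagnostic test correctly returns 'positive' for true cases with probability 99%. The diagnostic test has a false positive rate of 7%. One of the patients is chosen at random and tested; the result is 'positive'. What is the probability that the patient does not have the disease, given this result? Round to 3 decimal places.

P(¬H | E) ≈ 0.875

Write H for 'the patient has the disease'. Prior odds H:¬H = 0.01/0.99 = 0.010101. For the 'positive' outcome, the likelihood ratio is 0.99/0.07 = 14.143.
Posterior odds = 0.010101 × 14.143 = 0.14286, so P(H|E) = 0.14286/(1+0.14286) = 0.125. Then P(¬H|E) = 1 − 0.125 = 0.875.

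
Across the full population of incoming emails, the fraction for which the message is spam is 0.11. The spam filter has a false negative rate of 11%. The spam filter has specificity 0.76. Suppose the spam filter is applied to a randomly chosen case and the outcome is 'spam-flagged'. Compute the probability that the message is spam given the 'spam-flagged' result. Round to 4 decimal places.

P(H | E) ≈ 0.3143

Write H for 'the message is spam'. Prior odds H:¬H = 0.11/0.89 = 0.12360. For the 'spam-flagged' outcome, the likelihood ratio is 0.89/0.24 = 3.7083.
Posterior odds = 0.12360 × 3.7083 = 0.45833, so P(H|E) = 0.45833/(1+0.45833) = 0.3143.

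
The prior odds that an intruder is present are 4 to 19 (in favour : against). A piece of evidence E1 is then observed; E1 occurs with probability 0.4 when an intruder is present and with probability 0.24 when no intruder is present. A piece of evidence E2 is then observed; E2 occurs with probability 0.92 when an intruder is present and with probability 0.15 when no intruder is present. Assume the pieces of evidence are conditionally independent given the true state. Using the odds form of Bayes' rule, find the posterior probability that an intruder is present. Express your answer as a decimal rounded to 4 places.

Posterior probability ≈ 0.6827

Prior odds = 4/19 = 0.21053. In log-odds, ln(0.21053) = -1.5581.
Add log likelihood ratios: ln(1.6667) + ln(6.1333) = 2.3246.
Posterior log-odds = 0.76642, so posterior odds = exp(0.76642) = 2.1520. Converting, P(H|E) = 2.1520/3.1520 = 0.6827.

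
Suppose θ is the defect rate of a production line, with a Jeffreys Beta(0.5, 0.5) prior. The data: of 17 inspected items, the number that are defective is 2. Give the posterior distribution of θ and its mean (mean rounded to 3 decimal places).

The binomial likelihood is conjugate to the Beta prior: with 2 successes and 15 failures, the posterior is Beta(0.5+2, 0.5+15) = Beta(2.5, 15.5).
Posterior mean = α/(α+β) = 2.5/18 = 0.139.

Posterior: Beta(2.5, 15.5); mean ≈ 0.139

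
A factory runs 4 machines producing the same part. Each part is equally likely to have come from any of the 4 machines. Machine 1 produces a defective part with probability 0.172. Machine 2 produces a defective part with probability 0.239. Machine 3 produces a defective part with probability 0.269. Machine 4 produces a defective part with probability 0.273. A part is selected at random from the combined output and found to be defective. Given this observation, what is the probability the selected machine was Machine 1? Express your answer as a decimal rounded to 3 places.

Posterior probability ≈ 0.180

P(defective|M1) = 0.172; P(defective|M2) = 0.239; P(defective|M3) = 0.269; P(defective|M4) = 0.273.
Prior × likelihood for each source: 0.25·0.172=0.04300, 0.25·0.239=0.05975, 0.25·0.269=0.06725, 0.25·0.273=0.06825. Summing gives P(defective) = 0.23825.
P(Machine 1 | defective) = 0.04300 / 0.23825 = 0.180.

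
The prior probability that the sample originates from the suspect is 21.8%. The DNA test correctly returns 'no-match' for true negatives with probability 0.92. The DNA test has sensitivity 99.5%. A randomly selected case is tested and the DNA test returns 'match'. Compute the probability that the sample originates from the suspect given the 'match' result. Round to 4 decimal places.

P(H | E) ≈ 0.7761

Let H be the event that the sample originates from the suspect. P(H) = 0.218, so P(¬H) = 0.782. With E the 'match' result, P(E|H) = 0.995 and P(E|¬H) = 0.08.
P(E) = 0.995·0.218 + 0.08·0.782 = 0.21691 + 0.062560 = 0.27947.
By Bayes' theorem, P(H|E) = 0.21691 / 0.27947 = 0.7761.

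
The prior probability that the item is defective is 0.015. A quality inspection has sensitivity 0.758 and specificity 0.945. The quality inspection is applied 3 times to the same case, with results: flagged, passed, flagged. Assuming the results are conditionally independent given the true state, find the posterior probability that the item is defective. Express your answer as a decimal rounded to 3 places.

Let H be the event that the item is defective; start with P(H) = 0.015. P('flagged'|H) = 0.758, P('flagged'|¬H) = 0.055.
Update on result 1 ('flagged'): P(H) ← 0.758·0.0150 / (0.758·0.0150 + 0.055·0.9850) = 0.011370/0.065545 = 0.1735.
Update on result 2 ('passed'): P(H) ← 0.242·0.1735 / (0.242·0.1735 + 0.945·0.8265) = 0.041979/0.82305 = 0.0510.
Update on result 3 ('flagged'): P(H) ← 0.758·0.0510 / (0.758·0.0510 + 0.055·0.9490) = 0.038661/0.090856 = 0.4255.

Posterior P(H) ≈ 0.426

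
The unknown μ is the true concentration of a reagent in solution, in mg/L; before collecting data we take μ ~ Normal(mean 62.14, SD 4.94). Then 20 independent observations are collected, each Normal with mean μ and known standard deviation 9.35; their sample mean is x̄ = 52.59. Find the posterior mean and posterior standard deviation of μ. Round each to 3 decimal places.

Posterior mean ≈ 54.041; posterior SD ≈ 1.925

With known σ, the Normal prior is conjugate. Weight on the data is w = (n/σ²)/(n/σ² + 1/τ₀²) = 0.228774/(0.228774+0.0409776) = 0.84809.
Posterior mean = w·x̄ + (1−w)·μ₀ = 0.84809·52.59 + 0.15191·62.14 = 54.041. Posterior variance = 1/(0.228774+0.0409776) = 3.70711, so SD = 1.925.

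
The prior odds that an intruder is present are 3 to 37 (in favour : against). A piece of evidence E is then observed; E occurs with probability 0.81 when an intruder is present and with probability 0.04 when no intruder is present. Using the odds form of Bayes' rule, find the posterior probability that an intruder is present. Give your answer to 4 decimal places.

Prior odds = 3/37 = 0.081081.
Likelihood ratio for E = 0.81/0.04 = 20.250.
Posterior odds = prior odds × LR = 1.6419.
Posterior probability = odds/(1+odds) = 1.6419/2.6419 = 0.6215.

Posterior probability ≈ 0.6215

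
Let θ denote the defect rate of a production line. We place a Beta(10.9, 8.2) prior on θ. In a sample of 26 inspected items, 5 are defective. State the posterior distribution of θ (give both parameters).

Posterior: Beta(15.9, 29.2)

The binomial likelihood is conjugate to the Beta prior: with 5 successes and 21 failures, the posterior is Beta(10.9+5, 8.2+21) = Beta(15.9, 29.2).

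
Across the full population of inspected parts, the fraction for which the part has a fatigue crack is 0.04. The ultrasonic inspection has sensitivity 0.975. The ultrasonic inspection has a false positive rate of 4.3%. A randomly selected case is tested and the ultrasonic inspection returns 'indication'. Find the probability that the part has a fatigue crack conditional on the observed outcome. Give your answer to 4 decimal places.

P(H | E) ≈ 0.4858

Write H for 'the part has a fatigue crack'. Prior odds H:¬H = 0.04/0.96 = 0.041667. For the 'indication' outcome, the likelihood ratio is 0.975/0.043 = 22.674.
Posterior odds = 0.041667 × 22.674 = 0.94477, so P(H|E) = 0.94477/(1+0.94477) = 0.4858.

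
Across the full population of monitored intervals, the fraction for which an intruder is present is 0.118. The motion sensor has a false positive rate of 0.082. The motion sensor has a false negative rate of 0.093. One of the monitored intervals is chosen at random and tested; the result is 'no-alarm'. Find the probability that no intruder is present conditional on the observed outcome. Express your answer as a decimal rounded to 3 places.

Write H for 'an intruder is present'. Prior odds H:¬H = 0.118/0.882 = 0.13379. For the 'no-alarm' outcome, the likelihood ratio is 0.093/0.918 = 0.10131.
Posterior odds = 0.13379 × 0.10131 = 0.013554, so P(H|E) = 0.013554/(1+0.013554) = 0.013. Then P(¬H|E) = 1 − 0.013 = 0.987.

P(¬H | E) ≈ 0.987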